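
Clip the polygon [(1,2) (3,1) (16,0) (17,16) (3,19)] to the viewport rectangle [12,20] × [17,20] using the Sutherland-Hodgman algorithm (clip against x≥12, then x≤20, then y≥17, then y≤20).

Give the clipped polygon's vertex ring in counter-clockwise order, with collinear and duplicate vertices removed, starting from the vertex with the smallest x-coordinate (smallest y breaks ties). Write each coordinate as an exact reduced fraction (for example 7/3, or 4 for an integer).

Clipped polygon: [(12,17) (37/3,17) (12,239/14)]

1. After x ≥ 12: [(12,4/13) (16,0) (17,16) (12,239/14)]
2. After x ≤ 20: [(12,4/13) (16,0) (17,16) (12,239/14)]
3. After y ≥ 17: [(12,17) (37/3,17) (12,239/14)]
4. After y ≤ 20: [(12,17) (37/3,17) (12,239/14)]
5. Canonical ring: [(12,17) (37/3,17) (12,239/14)]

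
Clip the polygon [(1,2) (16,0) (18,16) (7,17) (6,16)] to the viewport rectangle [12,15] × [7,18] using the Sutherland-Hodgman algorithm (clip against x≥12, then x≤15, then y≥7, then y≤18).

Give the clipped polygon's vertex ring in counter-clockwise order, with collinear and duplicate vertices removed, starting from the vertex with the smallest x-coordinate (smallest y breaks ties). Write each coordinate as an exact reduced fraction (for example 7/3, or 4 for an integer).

Clipped polygon: [(12,7) (15,7) (15,179/11) (12,182/11)]

1. After x ≥ 12: [(12,8/15) (16,0) (18,16) (12,182/11)]
2. After x ≤ 15: [(12,8/15) (15,2/15) (15,179/11) (12,182/11)]
3. After y ≥ 7: [(12,7) (15,7) (15,179/11) (12,182/11)]
4. After y ≤ 18: [(12,7) (15,7) (15,179/11) (12,182/11)]
5. Canonical ring: [(12,7) (15,7) (15,179/11) (12,182/11)]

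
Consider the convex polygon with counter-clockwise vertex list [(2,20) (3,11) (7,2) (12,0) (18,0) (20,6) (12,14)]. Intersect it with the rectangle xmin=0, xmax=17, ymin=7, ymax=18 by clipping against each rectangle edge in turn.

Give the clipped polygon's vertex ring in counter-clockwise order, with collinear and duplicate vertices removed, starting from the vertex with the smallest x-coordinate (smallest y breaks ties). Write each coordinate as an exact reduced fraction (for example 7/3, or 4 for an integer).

1. After x ≥ 0: [(2,20) (3,11) (7,2) (12,0) (18,0) (20,6) (12,14)]
2. After x ≤ 17: [(2,20) (3,11) (7,2) (12,0) (17,0) (17,9) (12,14)]
3. After y ≥ 7: [(2,20) (3,11) (43/9,7) (17,7) (17,9) (12,14)]
4. After y ≤ 18: [(16/3,18) (20/9,18) (3,11) (43/9,7) (17,7) (17,9) (12,14)]
5. Canonical ring: [(20/9,18) (3,11) (43/9,7) (17,7) (17,9) (12,14) (16/3,18)]

Clipped polygon: [(20/9,18) (3,11) (43/9,7) (17,7) (17,9) (12,14) (16/3,18)]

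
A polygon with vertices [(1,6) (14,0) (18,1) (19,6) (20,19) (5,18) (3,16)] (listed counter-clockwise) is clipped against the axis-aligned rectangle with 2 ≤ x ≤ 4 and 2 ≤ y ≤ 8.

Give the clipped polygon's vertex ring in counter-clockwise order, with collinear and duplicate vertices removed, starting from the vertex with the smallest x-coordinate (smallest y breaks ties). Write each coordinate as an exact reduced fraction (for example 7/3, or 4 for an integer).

Clipped polygon: [(2,72/13) (4,60/13) (4,8) (2,8)]

1. After x ≥ 2: [(2,11) (2,72/13) (14,0) (18,1) (19,6) (20,19) (5,18) (3,16)]
2. After x ≤ 4: [(2,11) (2,72/13) (4,60/13) (4,17) (3,16)]
3. After y ≥ 2: [(2,11) (2,72/13) (4,60/13) (4,17) (3,16)]
4. After y ≤ 8: [(2,8) (2,72/13) (4,60/13) (4,8)]
5. Canonical ring: [(2,72/13) (4,60/13) (4,8) (2,8)]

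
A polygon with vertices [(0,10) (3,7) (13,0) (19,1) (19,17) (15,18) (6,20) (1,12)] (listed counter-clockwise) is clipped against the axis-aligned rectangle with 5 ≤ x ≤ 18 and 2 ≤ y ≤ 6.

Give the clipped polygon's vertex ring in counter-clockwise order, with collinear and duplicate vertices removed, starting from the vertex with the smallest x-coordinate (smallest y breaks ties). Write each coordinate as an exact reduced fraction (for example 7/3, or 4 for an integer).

Clipped polygon: [(5,28/5) (71/7,2) (18,2) (18,6) (5,6)]

1. After x ≥ 5: [(5,28/5) (13,0) (19,1) (19,17) (15,18) (6,20) (5,92/5)]
2. After x ≤ 18: [(5,28/5) (13,0) (18,5/6) (18,69/4) (15,18) (6,20) (5,92/5)]
3. After y ≥ 2: [(5,28/5) (71/7,2) (18,2) (18,69/4) (15,18) (6,20) (5,92/5)]
4. After y ≤ 6: [(5,6) (5,28/5) (71/7,2) (18,2) (18,6)]
5. Canonical ring: [(5,28/5) (71/7,2) (18,2) (18,6) (5,6)]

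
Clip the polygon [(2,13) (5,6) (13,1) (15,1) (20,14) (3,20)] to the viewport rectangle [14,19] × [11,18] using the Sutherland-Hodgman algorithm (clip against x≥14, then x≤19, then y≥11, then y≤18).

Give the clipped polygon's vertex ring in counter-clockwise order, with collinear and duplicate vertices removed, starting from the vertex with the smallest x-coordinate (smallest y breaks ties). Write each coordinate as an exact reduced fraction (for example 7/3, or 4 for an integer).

Clipped polygon: [(14,11) (245/13,11) (19,57/5) (19,244/17) (14,274/17)]

1. After x ≥ 14: [(14,1) (15,1) (20,14) (14,274/17)]
2. After x ≤ 19: [(14,1) (15,1) (19,57/5) (19,244/17) (14,274/17)]
3. After y ≥ 11: [(14,11) (245/13,11) (19,57/5) (19,244/17) (14,274/17)]
4. After y ≤ 18: [(14,11) (245/13,11) (19,57/5) (19,244/17) (14,274/17)]
5. Canonical ring: [(14,11) (245/13,11) (19,57/5) (19,244/17) (14,274/17)]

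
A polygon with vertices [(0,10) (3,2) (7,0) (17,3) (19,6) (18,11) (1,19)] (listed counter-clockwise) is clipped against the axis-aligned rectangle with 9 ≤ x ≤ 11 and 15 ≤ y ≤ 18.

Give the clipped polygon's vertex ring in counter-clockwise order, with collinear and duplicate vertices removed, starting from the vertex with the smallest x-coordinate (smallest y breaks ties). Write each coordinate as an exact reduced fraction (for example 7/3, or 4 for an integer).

1. After x ≥ 9: [(9,3/5) (17,3) (19,6) (18,11) (9,259/17)]
2. After x ≤ 11: [(9,3/5) (11,6/5) (11,243/17) (9,259/17)]
3. After y ≥ 15: [(9,15) (19/2,15) (9,259/17)]
4. After y ≤ 18: [(9,15) (19/2,15) (9,259/17)]
5. Canonical ring: [(9,15) (19/2,15) (9,259/17)]

Clipped polygon: [(9,15) (19/2,15) (9,259/17)]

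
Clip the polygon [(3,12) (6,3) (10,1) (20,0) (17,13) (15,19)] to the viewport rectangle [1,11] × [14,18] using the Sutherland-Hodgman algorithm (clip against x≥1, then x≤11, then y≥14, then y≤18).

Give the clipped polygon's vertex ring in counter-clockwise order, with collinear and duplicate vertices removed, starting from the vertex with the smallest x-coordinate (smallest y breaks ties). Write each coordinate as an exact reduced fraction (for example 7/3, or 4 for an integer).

Clipped polygon: [(45/7,14) (11,14) (11,50/3)]

1. After x ≥ 1: [(3,12) (6,3) (10,1) (20,0) (17,13) (15,19)]
2. After x ≤ 11: [(11,50/3) (3,12) (6,3) (10,1) (11,9/10)]
3. After y ≥ 14: [(11,14) (11,50/3) (45/7,14)]
4. After y ≤ 18: [(11,14) (11,50/3) (45/7,14)]
5. Canonical ring: [(45/7,14) (11,14) (11,50/3)]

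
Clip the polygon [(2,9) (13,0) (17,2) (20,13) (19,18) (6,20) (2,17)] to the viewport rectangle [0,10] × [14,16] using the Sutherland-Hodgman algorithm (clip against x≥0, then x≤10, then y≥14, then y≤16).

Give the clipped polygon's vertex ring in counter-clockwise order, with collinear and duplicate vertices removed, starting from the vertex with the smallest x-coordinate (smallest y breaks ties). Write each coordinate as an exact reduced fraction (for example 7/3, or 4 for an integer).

1. After x ≥ 0: [(2,9) (13,0) (17,2) (20,13) (19,18) (6,20) (2,17)]
2. After x ≤ 10: [(2,9) (10,27/11) (10,252/13) (6,20) (2,17)]
3. After y ≥ 14: [(2,14) (10,14) (10,252/13) (6,20) (2,17)]
4. After y ≤ 16: [(2,16) (2,14) (10,14) (10,16)]
5. Canonical ring: [(2,14) (10,14) (10,16) (2,16)]

Clipped polygon: [(2,14) (10,14) (10,16) (2,16)]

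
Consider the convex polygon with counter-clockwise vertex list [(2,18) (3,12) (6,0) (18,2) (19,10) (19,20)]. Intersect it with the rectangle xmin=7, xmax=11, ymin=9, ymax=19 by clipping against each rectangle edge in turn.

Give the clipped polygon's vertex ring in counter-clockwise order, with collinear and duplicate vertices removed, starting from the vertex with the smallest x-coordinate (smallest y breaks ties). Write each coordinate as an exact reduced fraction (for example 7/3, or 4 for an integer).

1. After x ≥ 7: [(7,316/17) (7,1/6) (18,2) (19,10) (19,20)]
2. After x ≤ 11: [(11,324/17) (7,316/17) (7,1/6) (11,5/6)]
3. After y ≥ 9: [(11,9) (11,324/17) (7,316/17) (7,9)]
4. After y ≤ 19: [(11,9) (11,19) (21/2,19) (7,316/17) (7,9)]
5. Canonical ring: [(7,9) (11,9) (11,19) (21/2,19) (7,316/17)]

Clipped polygon: [(7,9) (11,9) (11,19) (21/2,19) (7,316/17)]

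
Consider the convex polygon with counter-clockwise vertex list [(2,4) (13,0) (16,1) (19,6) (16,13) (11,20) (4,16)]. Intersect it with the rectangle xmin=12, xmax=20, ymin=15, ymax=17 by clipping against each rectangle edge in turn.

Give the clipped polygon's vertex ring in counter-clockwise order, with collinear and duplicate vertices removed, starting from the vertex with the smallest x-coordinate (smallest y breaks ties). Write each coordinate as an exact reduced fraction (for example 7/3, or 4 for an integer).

Clipped polygon: [(12,15) (102/7,15) (92/7,17) (12,17)]

1. After x ≥ 12: [(12,4/11) (13,0) (16,1) (19,6) (16,13) (12,93/5)]
2. After x ≤ 20: [(12,4/11) (13,0) (16,1) (19,6) (16,13) (12,93/5)]
3. After y ≥ 15: [(12,15) (102/7,15) (12,93/5)]
4. After y ≤ 17: [(12,17) (12,15) (102/7,15) (92/7,17)]
5. Canonical ring: [(12,15) (102/7,15) (92/7,17) (12,17)]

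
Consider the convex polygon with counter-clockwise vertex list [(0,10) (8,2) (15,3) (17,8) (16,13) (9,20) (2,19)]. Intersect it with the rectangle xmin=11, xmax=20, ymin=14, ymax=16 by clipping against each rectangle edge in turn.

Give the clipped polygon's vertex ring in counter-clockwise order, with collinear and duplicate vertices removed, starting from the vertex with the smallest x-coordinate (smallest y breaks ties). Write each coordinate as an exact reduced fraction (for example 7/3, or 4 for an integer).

1. After x ≥ 11: [(11,17/7) (15,3) (17,8) (16,13) (11,18)]
2. After x ≤ 20: [(11,17/7) (15,3) (17,8) (16,13) (11,18)]
3. After y ≥ 14: [(11,14) (15,14) (11,18)]
4. After y ≤ 16: [(11,16) (11,14) (15,14) (13,16)]
5. Canonical ring: [(11,14) (15,14) (13,16) (11,16)]

Clipped polygon: [(11,14) (15,14) (13,16) (11,16)]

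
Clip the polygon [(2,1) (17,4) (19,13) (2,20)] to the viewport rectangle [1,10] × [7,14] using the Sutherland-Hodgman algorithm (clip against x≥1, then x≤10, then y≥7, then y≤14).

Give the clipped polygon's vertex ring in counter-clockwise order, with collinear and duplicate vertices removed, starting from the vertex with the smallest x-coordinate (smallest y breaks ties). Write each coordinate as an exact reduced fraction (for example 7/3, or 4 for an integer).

1. After x ≥ 1: [(2,1) (17,4) (19,13) (2,20)]
2. After x ≤ 10: [(2,1) (10,13/5) (10,284/17) (2,20)]
3. After y ≥ 7: [(2,7) (10,7) (10,284/17) (2,20)]
4. After y ≤ 14: [(2,14) (2,7) (10,7) (10,14)]
5. Canonical ring: [(2,7) (10,7) (10,14) (2,14)]

Clipped polygon: [(2,7) (10,7) (10,14) (2,14)]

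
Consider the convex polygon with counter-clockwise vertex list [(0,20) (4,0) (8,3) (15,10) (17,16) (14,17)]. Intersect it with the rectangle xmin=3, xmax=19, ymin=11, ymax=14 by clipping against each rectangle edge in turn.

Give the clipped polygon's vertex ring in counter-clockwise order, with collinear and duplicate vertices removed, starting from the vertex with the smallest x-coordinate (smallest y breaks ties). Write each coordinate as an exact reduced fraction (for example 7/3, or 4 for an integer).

Clipped polygon: [(3,11) (46/3,11) (49/3,14) (3,14)]

1. After x ≥ 3: [(3,271/14) (3,5) (4,0) (8,3) (15,10) (17,16) (14,17)]
2. After x ≤ 19: [(3,271/14) (3,5) (4,0) (8,3) (15,10) (17,16) (14,17)]
3. After y ≥ 11: [(3,271/14) (3,11) (46/3,11) (17,16) (14,17)]
4. After y ≤ 14: [(3,14) (3,11) (46/3,11) (49/3,14)]
5. Canonical ring: [(3,11) (46/3,11) (49/3,14) (3,14)]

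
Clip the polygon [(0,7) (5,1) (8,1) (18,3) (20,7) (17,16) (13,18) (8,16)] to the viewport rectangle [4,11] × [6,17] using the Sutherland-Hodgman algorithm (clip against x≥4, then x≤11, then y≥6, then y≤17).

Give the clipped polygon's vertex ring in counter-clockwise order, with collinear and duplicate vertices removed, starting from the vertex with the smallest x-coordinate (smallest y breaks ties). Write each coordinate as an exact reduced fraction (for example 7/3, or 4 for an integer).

1. After x ≥ 4: [(4,23/2) (4,11/5) (5,1) (8,1) (18,3) (20,7) (17,16) (13,18) (8,16)]
2. After x ≤ 11: [(4,23/2) (4,11/5) (5,1) (8,1) (11,8/5) (11,86/5) (8,16)]
3. After y ≥ 6: [(4,23/2) (4,6) (11,6) (11,86/5) (8,16)]
4. After y ≤ 17: [(4,23/2) (4,6) (11,6) (11,17) (21/2,17) (8,16)]
5. Canonical ring: [(4,6) (11,6) (11,17) (21/2,17) (8,16) (4,23/2)]

Clipped polygon: [(4,6) (11,6) (11,17) (21/2,17) (8,16) (4,23/2)]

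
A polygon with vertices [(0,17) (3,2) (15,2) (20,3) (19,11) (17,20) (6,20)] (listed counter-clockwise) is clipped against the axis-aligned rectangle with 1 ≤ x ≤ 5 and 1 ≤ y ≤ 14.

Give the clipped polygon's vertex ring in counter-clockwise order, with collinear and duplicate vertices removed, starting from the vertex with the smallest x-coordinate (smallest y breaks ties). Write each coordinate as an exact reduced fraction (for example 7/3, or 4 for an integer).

1. After x ≥ 1: [(1,35/2) (1,12) (3,2) (15,2) (20,3) (19,11) (17,20) (6,20)]
2. After x ≤ 5: [(5,39/2) (1,35/2) (1,12) (3,2) (5,2)]
3. After y ≥ 1: [(5,39/2) (1,35/2) (1,12) (3,2) (5,2)]
4. After y ≤ 14: [(5,14) (1,14) (1,12) (3,2) (5,2)]
5. Canonical ring: [(1,12) (3,2) (5,2) (5,14) (1,14)]

Clipped polygon: [(1,12) (3,2) (5,2) (5,14) (1,14)]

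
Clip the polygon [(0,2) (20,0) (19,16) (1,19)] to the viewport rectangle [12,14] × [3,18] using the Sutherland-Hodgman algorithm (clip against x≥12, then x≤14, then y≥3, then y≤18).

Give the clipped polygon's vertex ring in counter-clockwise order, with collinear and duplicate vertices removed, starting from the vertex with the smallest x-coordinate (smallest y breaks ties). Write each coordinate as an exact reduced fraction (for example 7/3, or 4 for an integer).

Clipped polygon: [(12,3) (14,3) (14,101/6) (12,103/6)]

1. After x ≥ 12: [(12,4/5) (20,0) (19,16) (12,103/6)]
2. After x ≤ 14: [(12,4/5) (14,3/5) (14,101/6) (12,103/6)]
3. After y ≥ 3: [(12,3) (14,3) (14,101/6) (12,103/6)]
4. After y ≤ 18: [(12,3) (14,3) (14,101/6) (12,103/6)]
5. Canonical ring: [(12,3) (14,3) (14,101/6) (12,103/6)]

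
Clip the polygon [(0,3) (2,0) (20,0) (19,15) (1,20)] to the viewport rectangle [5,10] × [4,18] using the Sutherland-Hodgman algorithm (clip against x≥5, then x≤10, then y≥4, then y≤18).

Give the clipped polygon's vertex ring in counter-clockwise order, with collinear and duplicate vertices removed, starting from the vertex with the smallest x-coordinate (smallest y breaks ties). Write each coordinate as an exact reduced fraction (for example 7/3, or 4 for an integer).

Clipped polygon: [(5,4) (10,4) (10,35/2) (41/5,18) (5,18)]

1. After x ≥ 5: [(5,0) (20,0) (19,15) (5,170/9)]
2. After x ≤ 10: [(5,0) (10,0) (10,35/2) (5,170/9)]
3. After y ≥ 4: [(5,4) (10,4) (10,35/2) (5,170/9)]
4. After y ≤ 18: [(5,18) (5,4) (10,4) (10,35/2) (41/5,18)]
5. Canonical ring: [(5,4) (10,4) (10,35/2) (41/5,18) (5,18)]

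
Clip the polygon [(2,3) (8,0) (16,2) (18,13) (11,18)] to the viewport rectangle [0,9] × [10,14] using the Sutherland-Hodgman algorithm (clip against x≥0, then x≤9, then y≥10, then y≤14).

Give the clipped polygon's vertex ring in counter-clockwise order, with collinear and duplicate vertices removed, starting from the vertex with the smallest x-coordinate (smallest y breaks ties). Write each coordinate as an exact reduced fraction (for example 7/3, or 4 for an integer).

Clipped polygon: [(31/5,10) (9,10) (9,14) (43/5,14)]

1. After x ≥ 0: [(2,3) (8,0) (16,2) (18,13) (11,18)]
2. After x ≤ 9: [(9,44/3) (2,3) (8,0) (9,1/4)]
3. After y ≥ 10: [(9,10) (9,44/3) (31/5,10)]
4. After y ≤ 14: [(9,10) (9,14) (43/5,14) (31/5,10)]
5. Canonical ring: [(31/5,10) (9,10) (9,14) (43/5,14)]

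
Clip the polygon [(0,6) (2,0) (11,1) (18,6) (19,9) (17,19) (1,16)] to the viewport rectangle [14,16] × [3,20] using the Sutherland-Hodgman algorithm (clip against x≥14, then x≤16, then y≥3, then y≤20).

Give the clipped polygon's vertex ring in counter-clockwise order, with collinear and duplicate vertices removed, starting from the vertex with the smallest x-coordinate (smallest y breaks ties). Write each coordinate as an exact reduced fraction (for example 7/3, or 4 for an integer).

1. After x ≥ 14: [(14,22/7) (18,6) (19,9) (17,19) (14,295/16)]
2. After x ≤ 16: [(14,22/7) (16,32/7) (16,301/16) (14,295/16)]
3. After y ≥ 3: [(14,22/7) (16,32/7) (16,301/16) (14,295/16)]
4. After y ≤ 20: [(14,22/7) (16,32/7) (16,301/16) (14,295/16)]
5. Canonical ring: [(14,22/7) (16,32/7) (16,301/16) (14,295/16)]

Clipped polygon: [(14,22/7) (16,32/7) (16,301/16) (14,295/16)]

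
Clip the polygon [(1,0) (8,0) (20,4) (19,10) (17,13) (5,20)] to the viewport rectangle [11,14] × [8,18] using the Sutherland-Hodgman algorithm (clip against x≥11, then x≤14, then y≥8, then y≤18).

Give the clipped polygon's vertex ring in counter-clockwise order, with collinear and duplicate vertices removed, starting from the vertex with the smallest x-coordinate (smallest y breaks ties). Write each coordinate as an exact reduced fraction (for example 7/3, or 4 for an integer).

1. After x ≥ 11: [(11,1) (20,4) (19,10) (17,13) (11,33/2)]
2. After x ≤ 14: [(11,1) (14,2) (14,59/4) (11,33/2)]
3. After y ≥ 8: [(11,8) (14,8) (14,59/4) (11,33/2)]
4. After y ≤ 18: [(11,8) (14,8) (14,59/4) (11,33/2)]
5. Canonical ring: [(11,8) (14,8) (14,59/4) (11,33/2)]

Clipped polygon: [(11,8) (14,8) (14,59/4) (11,33/2)]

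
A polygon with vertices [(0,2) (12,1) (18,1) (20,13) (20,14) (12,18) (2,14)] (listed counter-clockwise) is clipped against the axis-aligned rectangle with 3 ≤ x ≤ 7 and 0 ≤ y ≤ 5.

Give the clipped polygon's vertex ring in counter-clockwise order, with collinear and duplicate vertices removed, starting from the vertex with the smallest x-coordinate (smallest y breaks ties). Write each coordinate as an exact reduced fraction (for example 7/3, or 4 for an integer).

Clipped polygon: [(3,7/4) (7,17/12) (7,5) (3,5)]

1. After x ≥ 3: [(3,7/4) (12,1) (18,1) (20,13) (20,14) (12,18) (3,72/5)]
2. After x ≤ 7: [(3,7/4) (7,17/12) (7,16) (3,72/5)]
3. After y ≥ 0: [(3,7/4) (7,17/12) (7,16) (3,72/5)]
4. After y ≤ 5: [(3,5) (3,7/4) (7,17/12) (7,5)]
5. Canonical ring: [(3,7/4) (7,17/12) (7,5) (3,5)]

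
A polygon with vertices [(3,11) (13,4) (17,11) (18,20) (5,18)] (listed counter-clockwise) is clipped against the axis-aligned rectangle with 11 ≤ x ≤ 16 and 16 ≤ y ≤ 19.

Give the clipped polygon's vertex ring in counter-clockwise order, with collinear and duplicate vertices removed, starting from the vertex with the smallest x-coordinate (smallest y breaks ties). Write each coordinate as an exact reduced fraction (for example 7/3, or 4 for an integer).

1. After x ≥ 11: [(11,27/5) (13,4) (17,11) (18,20) (11,246/13)]
2. After x ≤ 16: [(11,27/5) (13,4) (16,37/4) (16,256/13) (11,246/13)]
3. After y ≥ 16: [(11,16) (16,16) (16,256/13) (11,246/13)]
4. After y ≤ 19: [(11,16) (16,16) (16,19) (23/2,19) (11,246/13)]
5. Canonical ring: [(11,16) (16,16) (16,19) (23/2,19) (11,246/13)]

Clipped polygon: [(11,16) (16,16) (16,19) (23/2,19) (11,246/13)]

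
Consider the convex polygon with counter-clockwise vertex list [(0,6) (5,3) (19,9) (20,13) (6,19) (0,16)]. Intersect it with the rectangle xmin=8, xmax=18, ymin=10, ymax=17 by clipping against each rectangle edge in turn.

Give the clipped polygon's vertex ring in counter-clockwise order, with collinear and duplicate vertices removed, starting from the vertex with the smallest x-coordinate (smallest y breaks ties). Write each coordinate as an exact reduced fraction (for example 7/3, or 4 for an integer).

Clipped polygon: [(8,10) (18,10) (18,97/7) (32/3,17) (8,17)]

1. After x ≥ 8: [(8,30/7) (19,9) (20,13) (8,127/7)]
2. After x ≤ 18: [(8,30/7) (18,60/7) (18,97/7) (8,127/7)]
3. After y ≥ 10: [(8,10) (18,10) (18,97/7) (8,127/7)]
4. After y ≤ 17: [(8,17) (8,10) (18,10) (18,97/7) (32/3,17)]
5. Canonical ring: [(8,10) (18,10) (18,97/7) (32/3,17) (8,17)]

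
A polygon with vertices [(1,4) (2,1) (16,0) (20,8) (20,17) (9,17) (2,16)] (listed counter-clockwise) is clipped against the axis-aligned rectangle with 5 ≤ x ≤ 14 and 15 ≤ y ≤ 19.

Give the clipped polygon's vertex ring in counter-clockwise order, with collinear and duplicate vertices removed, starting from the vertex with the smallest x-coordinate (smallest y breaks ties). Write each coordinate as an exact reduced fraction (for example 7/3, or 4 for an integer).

Clipped polygon: [(5,15) (14,15) (14,17) (9,17) (5,115/7)]

1. After x ≥ 5: [(5,11/14) (16,0) (20,8) (20,17) (9,17) (5,115/7)]
2. After x ≤ 14: [(5,11/14) (14,1/7) (14,17) (9,17) (5,115/7)]
3. After y ≥ 15: [(5,15) (14,15) (14,17) (9,17) (5,115/7)]
4. After y ≤ 19: [(5,15) (14,15) (14,17) (9,17) (5,115/7)]
5. Canonical ring: [(5,15) (14,15) (14,17) (9,17) (5,115/7)]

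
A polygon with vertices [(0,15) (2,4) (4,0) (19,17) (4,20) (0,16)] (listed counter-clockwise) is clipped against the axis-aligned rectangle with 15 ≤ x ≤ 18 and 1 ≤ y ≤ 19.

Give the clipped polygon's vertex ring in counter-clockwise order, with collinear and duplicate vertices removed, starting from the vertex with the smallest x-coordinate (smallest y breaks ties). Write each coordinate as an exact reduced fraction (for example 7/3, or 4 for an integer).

1. After x ≥ 15: [(15,187/15) (19,17) (15,89/5)]
2. After x ≤ 18: [(15,187/15) (18,238/15) (18,86/5) (15,89/5)]
3. After y ≥ 1: [(15,187/15) (18,238/15) (18,86/5) (15,89/5)]
4. After y ≤ 19: [(15,187/15) (18,238/15) (18,86/5) (15,89/5)]
5. Canonical ring: [(15,187/15) (18,238/15) (18,86/5) (15,89/5)]

Clipped polygon: [(15,187/15) (18,238/15) (18,86/5) (15,89/5)]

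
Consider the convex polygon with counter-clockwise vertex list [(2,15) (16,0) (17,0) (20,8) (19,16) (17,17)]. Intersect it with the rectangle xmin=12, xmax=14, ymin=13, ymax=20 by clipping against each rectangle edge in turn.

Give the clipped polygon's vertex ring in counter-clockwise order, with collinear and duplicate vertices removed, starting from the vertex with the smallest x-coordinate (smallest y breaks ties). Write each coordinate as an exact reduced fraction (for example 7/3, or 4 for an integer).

Clipped polygon: [(12,13) (14,13) (14,83/5) (12,49/3)]

1. After x ≥ 12: [(12,49/3) (12,30/7) (16,0) (17,0) (20,8) (19,16) (17,17)]
2. After x ≤ 14: [(14,83/5) (12,49/3) (12,30/7) (14,15/7)]
3. After y ≥ 13: [(14,13) (14,83/5) (12,49/3) (12,13)]
4. After y ≤ 20: [(14,13) (14,83/5) (12,49/3) (12,13)]
5. Canonical ring: [(12,13) (14,13) (14,83/5) (12,49/3)]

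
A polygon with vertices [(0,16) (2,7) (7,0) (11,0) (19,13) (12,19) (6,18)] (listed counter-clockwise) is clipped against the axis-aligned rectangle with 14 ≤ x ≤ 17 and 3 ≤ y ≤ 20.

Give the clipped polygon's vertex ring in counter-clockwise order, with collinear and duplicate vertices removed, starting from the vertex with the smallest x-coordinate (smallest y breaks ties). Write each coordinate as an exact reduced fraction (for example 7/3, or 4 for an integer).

1. After x ≥ 14: [(14,39/8) (19,13) (14,121/7)]
2. After x ≤ 17: [(14,39/8) (17,39/4) (17,103/7) (14,121/7)]
3. After y ≥ 3: [(14,39/8) (17,39/4) (17,103/7) (14,121/7)]
4. After y ≤ 20: [(14,39/8) (17,39/4) (17,103/7) (14,121/7)]
5. Canonical ring: [(14,39/8) (17,39/4) (17,103/7) (14,121/7)]

Clipped polygon: [(14,39/8) (17,39/4) (17,103/7) (14,121/7)]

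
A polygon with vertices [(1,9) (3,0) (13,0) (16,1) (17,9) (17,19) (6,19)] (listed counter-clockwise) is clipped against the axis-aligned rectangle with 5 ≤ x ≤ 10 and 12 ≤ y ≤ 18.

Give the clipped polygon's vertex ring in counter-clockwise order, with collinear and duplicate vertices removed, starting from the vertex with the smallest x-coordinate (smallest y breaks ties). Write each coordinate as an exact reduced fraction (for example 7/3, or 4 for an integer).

Clipped polygon: [(5,12) (10,12) (10,18) (11/2,18) (5,17)]

1. After x ≥ 5: [(5,17) (5,0) (13,0) (16,1) (17,9) (17,19) (6,19)]
2. After x ≤ 10: [(5,17) (5,0) (10,0) (10,19) (6,19)]
3. After y ≥ 12: [(5,17) (5,12) (10,12) (10,19) (6,19)]
4. After y ≤ 18: [(11/2,18) (5,17) (5,12) (10,12) (10,18)]
5. Canonical ring: [(5,12) (10,12) (10,18) (11/2,18) (5,17)]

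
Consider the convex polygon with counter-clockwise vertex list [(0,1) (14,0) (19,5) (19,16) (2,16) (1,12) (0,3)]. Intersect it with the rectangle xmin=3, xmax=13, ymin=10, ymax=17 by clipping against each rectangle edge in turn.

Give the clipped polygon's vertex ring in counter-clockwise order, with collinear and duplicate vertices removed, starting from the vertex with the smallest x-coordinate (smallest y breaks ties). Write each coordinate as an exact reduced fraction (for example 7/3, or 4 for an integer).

Clipped polygon: [(3,10) (13,10) (13,16) (3,16)]

1. After x ≥ 3: [(3,11/14) (14,0) (19,5) (19,16) (3,16)]
2. After x ≤ 13: [(3,11/14) (13,1/14) (13,16) (3,16)]
3. After y ≥ 10: [(3,10) (13,10) (13,16) (3,16)]
4. After y ≤ 17: [(3,10) (13,10) (13,16) (3,16)]
5. Canonical ring: [(3,10) (13,10) (13,16) (3,16)]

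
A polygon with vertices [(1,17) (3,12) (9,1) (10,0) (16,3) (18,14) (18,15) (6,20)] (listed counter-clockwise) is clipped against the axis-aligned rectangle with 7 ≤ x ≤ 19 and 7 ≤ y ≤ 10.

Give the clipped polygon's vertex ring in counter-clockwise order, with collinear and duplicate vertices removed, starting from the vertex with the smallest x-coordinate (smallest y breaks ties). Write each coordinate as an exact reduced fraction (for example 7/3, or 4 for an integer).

1. After x ≥ 7: [(7,14/3) (9,1) (10,0) (16,3) (18,14) (18,15) (7,235/12)]
2. After x ≤ 19: [(7,14/3) (9,1) (10,0) (16,3) (18,14) (18,15) (7,235/12)]
3. After y ≥ 7: [(7,7) (184/11,7) (18,14) (18,15) (7,235/12)]
4. After y ≤ 10: [(7,10) (7,7) (184/11,7) (190/11,10)]
5. Canonical ring: [(7,7) (184/11,7) (190/11,10) (7,10)]

Clipped polygon: [(7,7) (184/11,7) (190/11,10) (7,10)]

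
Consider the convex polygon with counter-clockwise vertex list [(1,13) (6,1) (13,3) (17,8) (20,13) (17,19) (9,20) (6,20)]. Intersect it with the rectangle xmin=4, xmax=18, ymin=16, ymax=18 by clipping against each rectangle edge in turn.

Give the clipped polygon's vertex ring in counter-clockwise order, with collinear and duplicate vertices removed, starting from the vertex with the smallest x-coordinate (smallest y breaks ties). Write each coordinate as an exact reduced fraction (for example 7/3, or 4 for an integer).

1. After x ≥ 4: [(4,86/5) (4,29/5) (6,1) (13,3) (17,8) (20,13) (17,19) (9,20) (6,20)]
2. After x ≤ 18: [(4,86/5) (4,29/5) (6,1) (13,3) (17,8) (18,29/3) (18,17) (17,19) (9,20) (6,20)]
3. After y ≥ 16: [(4,86/5) (4,16) (18,16) (18,17) (17,19) (9,20) (6,20)]
4. After y ≤ 18: [(32/7,18) (4,86/5) (4,16) (18,16) (18,17) (35/2,18)]
5. Canonical ring: [(4,16) (18,16) (18,17) (35/2,18) (32/7,18) (4,86/5)]

Clipped polygon: [(4,16) (18,16) (18,17) (35/2,18) (32/7,18) (4,86/5)]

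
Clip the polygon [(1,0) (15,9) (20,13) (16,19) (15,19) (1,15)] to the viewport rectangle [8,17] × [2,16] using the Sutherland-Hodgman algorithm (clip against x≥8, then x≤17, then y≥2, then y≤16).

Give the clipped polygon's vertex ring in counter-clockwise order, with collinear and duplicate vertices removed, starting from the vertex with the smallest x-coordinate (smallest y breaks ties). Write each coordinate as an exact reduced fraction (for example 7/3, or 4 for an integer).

Clipped polygon: [(8,9/2) (15,9) (17,53/5) (17,16) (8,16)]

1. After x ≥ 8: [(8,9/2) (15,9) (20,13) (16,19) (15,19) (8,17)]
2. After x ≤ 17: [(8,9/2) (15,9) (17,53/5) (17,35/2) (16,19) (15,19) (8,17)]
3. After y ≥ 2: [(8,9/2) (15,9) (17,53/5) (17,35/2) (16,19) (15,19) (8,17)]
4. After y ≤ 16: [(8,16) (8,9/2) (15,9) (17,53/5) (17,16)]
5. Canonical ring: [(8,9/2) (15,9) (17,53/5) (17,16) (8,16)]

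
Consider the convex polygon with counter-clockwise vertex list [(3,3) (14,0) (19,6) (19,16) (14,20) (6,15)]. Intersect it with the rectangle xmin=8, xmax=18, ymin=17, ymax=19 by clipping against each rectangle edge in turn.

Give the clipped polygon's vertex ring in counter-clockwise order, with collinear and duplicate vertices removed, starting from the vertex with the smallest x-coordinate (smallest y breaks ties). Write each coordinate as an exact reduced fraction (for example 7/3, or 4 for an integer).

Clipped polygon: [(46/5,17) (71/4,17) (61/4,19) (62/5,19)]

1. After x ≥ 8: [(8,18/11) (14,0) (19,6) (19,16) (14,20) (8,65/4)]
2. After x ≤ 18: [(8,18/11) (14,0) (18,24/5) (18,84/5) (14,20) (8,65/4)]
3. After y ≥ 17: [(71/4,17) (14,20) (46/5,17)]
4. After y ≤ 19: [(71/4,17) (61/4,19) (62/5,19) (46/5,17)]
5. Canonical ring: [(46/5,17) (71/4,17) (61/4,19) (62/5,19)]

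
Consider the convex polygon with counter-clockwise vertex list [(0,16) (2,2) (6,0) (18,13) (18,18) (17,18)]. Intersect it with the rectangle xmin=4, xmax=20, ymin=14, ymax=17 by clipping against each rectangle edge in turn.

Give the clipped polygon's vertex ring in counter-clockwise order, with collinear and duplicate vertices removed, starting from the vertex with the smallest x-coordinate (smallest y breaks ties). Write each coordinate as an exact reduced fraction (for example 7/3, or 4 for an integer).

1. After x ≥ 4: [(4,280/17) (4,1) (6,0) (18,13) (18,18) (17,18)]
2. After x ≤ 20: [(4,280/17) (4,1) (6,0) (18,13) (18,18) (17,18)]
3. After y ≥ 14: [(4,280/17) (4,14) (18,14) (18,18) (17,18)]
4. After y ≤ 17: [(17/2,17) (4,280/17) (4,14) (18,14) (18,17)]
5. Canonical ring: [(4,14) (18,14) (18,17) (17/2,17) (4,280/17)]

Clipped polygon: [(4,14) (18,14) (18,17) (17/2,17) (4,280/17)]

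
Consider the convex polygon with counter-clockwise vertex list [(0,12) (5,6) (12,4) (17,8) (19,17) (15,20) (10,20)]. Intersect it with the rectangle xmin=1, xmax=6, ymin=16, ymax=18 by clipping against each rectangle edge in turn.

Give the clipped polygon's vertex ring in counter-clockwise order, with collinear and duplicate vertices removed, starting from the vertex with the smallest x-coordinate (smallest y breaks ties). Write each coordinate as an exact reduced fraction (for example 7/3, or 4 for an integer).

1. After x ≥ 1: [(1,64/5) (1,54/5) (5,6) (12,4) (17,8) (19,17) (15,20) (10,20)]
2. After x ≤ 6: [(6,84/5) (1,64/5) (1,54/5) (5,6) (6,40/7)]
3. After y ≥ 16: [(6,16) (6,84/5) (5,16)]
4. After y ≤ 18: [(6,16) (6,84/5) (5,16)]
5. Canonical ring: [(5,16) (6,16) (6,84/5)]

Clipped polygon: [(5,16) (6,16) (6,84/5)]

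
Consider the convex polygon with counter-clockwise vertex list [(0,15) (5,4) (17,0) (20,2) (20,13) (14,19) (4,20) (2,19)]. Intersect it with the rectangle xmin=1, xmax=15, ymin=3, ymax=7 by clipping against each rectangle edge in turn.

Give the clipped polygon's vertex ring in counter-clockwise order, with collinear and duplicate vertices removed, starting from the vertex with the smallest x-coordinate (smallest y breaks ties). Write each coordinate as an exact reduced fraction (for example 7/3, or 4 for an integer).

1. After x ≥ 1: [(1,17) (1,64/5) (5,4) (17,0) (20,2) (20,13) (14,19) (4,20) (2,19)]
2. After x ≤ 15: [(1,17) (1,64/5) (5,4) (15,2/3) (15,18) (14,19) (4,20) (2,19)]
3. After y ≥ 3: [(1,17) (1,64/5) (5,4) (8,3) (15,3) (15,18) (14,19) (4,20) (2,19)]
4. After y ≤ 7: [(40/11,7) (5,4) (8,3) (15,3) (15,7)]
5. Canonical ring: [(40/11,7) (5,4) (8,3) (15,3) (15,7)]

Clipped polygon: [(40/11,7) (5,4) (8,3) (15,3) (15,7)]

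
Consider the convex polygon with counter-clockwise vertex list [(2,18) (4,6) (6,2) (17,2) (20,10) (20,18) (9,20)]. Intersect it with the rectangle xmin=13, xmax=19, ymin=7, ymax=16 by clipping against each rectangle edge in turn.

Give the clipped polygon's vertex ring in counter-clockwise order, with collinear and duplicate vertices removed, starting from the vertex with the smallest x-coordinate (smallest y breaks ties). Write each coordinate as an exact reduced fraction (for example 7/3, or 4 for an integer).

Clipped polygon: [(13,7) (151/8,7) (19,22/3) (19,16) (13,16)]

1. After x ≥ 13: [(13,2) (17,2) (20,10) (20,18) (13,212/11)]
2. After x ≤ 19: [(13,2) (17,2) (19,22/3) (19,200/11) (13,212/11)]
3. After y ≥ 7: [(13,7) (151/8,7) (19,22/3) (19,200/11) (13,212/11)]
4. After y ≤ 16: [(13,16) (13,7) (151/8,7) (19,22/3) (19,16)]
5. Canonical ring: [(13,7) (151/8,7) (19,22/3) (19,16) (13,16)]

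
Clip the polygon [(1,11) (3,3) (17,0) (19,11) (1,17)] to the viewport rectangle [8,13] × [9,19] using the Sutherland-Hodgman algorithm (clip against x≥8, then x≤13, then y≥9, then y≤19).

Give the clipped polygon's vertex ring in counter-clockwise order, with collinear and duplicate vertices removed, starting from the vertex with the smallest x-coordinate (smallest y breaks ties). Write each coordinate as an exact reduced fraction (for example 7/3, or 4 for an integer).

Clipped polygon: [(8,9) (13,9) (13,13) (8,44/3)]

1. After x ≥ 8: [(8,27/14) (17,0) (19,11) (8,44/3)]
2. After x ≤ 13: [(8,27/14) (13,6/7) (13,13) (8,44/3)]
3. After y ≥ 9: [(8,9) (13,9) (13,13) (8,44/3)]
4. After y ≤ 19: [(8,9) (13,9) (13,13) (8,44/3)]
5. Canonical ring: [(8,9) (13,9) (13,13) (8,44/3)]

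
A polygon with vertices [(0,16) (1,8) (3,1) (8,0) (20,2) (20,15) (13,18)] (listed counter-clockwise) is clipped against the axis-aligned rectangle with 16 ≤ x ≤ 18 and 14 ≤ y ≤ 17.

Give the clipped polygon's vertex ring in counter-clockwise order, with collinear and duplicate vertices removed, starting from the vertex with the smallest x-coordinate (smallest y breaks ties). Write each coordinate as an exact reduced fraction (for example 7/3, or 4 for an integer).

1. After x ≥ 16: [(16,4/3) (20,2) (20,15) (16,117/7)]
2. After x ≤ 18: [(16,4/3) (18,5/3) (18,111/7) (16,117/7)]
3. After y ≥ 14: [(16,14) (18,14) (18,111/7) (16,117/7)]
4. After y ≤ 17: [(16,14) (18,14) (18,111/7) (16,117/7)]
5. Canonical ring: [(16,14) (18,14) (18,111/7) (16,117/7)]

Clipped polygon: [(16,14) (18,14) (18,111/7) (16,117/7)]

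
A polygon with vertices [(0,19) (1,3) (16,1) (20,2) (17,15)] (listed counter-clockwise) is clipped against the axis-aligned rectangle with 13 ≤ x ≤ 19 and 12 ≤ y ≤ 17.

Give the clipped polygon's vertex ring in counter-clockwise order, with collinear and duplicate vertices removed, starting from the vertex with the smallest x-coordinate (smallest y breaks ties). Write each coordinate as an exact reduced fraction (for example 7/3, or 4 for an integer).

1. After x ≥ 13: [(13,271/17) (13,7/5) (16,1) (20,2) (17,15)]
2. After x ≤ 19: [(13,271/17) (13,7/5) (16,1) (19,7/4) (19,19/3) (17,15)]
3. After y ≥ 12: [(13,271/17) (13,12) (230/13,12) (17,15)]
4. After y ≤ 17: [(13,271/17) (13,12) (230/13,12) (17,15)]
5. Canonical ring: [(13,12) (230/13,12) (17,15) (13,271/17)]

Clipped polygon: [(13,12) (230/13,12) (17,15) (13,271/17)]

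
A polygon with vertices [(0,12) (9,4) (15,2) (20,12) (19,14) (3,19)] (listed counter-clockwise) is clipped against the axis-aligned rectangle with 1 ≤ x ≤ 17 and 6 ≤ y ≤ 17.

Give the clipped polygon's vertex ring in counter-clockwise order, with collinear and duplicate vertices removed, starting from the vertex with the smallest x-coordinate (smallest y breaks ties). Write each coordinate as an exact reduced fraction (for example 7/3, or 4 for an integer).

1. After x ≥ 1: [(1,43/3) (1,100/9) (9,4) (15,2) (20,12) (19,14) (3,19)]
2. After x ≤ 17: [(1,43/3) (1,100/9) (9,4) (15,2) (17,6) (17,117/8) (3,19)]
3. After y ≥ 6: [(1,43/3) (1,100/9) (27/4,6) (17,6) (17,6) (17,117/8) (3,19)]
4. After y ≤ 17: [(15/7,17) (1,43/3) (1,100/9) (27/4,6) (17,6) (17,6) (17,117/8) (47/5,17)]
5. Canonical ring: [(1,100/9) (27/4,6) (17,6) (17,117/8) (47/5,17) (15/7,17) (1,43/3)]

Clipped polygon: [(1,100/9) (27/4,6) (17,6) (17,117/8) (47/5,17) (15/7,17) (1,43/3)]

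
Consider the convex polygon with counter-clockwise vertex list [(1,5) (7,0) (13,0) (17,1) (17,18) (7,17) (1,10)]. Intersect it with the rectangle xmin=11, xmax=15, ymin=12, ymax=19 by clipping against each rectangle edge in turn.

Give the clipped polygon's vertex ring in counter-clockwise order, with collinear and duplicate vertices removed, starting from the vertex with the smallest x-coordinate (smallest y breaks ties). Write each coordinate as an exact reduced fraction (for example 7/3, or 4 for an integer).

Clipped polygon: [(11,12) (15,12) (15,89/5) (11,87/5)]

1. After x ≥ 11: [(11,0) (13,0) (17,1) (17,18) (11,87/5)]
2. After x ≤ 15: [(11,0) (13,0) (15,1/2) (15,89/5) (11,87/5)]
3. After y ≥ 12: [(11,12) (15,12) (15,89/5) (11,87/5)]
4. After y ≤ 19: [(11,12) (15,12) (15,89/5) (11,87/5)]
5. Canonical ring: [(11,12) (15,12) (15,89/5) (11,87/5)]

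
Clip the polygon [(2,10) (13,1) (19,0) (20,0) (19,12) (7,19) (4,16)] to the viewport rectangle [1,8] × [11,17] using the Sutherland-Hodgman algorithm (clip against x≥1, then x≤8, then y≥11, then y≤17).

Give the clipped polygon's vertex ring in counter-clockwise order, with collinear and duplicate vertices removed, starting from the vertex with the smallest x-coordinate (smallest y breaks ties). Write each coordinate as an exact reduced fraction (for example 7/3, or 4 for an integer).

Clipped polygon: [(7/3,11) (8,11) (8,17) (5,17) (4,16)]

1. After x ≥ 1: [(2,10) (13,1) (19,0) (20,0) (19,12) (7,19) (4,16)]
2. After x ≤ 8: [(2,10) (8,56/11) (8,221/12) (7,19) (4,16)]
3. After y ≥ 11: [(7/3,11) (8,11) (8,221/12) (7,19) (4,16)]
4. After y ≤ 17: [(7/3,11) (8,11) (8,17) (5,17) (4,16)]
5. Canonical ring: [(7/3,11) (8,11) (8,17) (5,17) (4,16)]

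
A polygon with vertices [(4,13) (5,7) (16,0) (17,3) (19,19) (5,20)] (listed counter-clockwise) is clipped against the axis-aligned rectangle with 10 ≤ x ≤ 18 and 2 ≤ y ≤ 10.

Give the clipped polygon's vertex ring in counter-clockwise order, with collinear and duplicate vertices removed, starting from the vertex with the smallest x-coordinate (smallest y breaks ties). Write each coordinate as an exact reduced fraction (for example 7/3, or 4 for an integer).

1. After x ≥ 10: [(10,42/11) (16,0) (17,3) (19,19) (10,275/14)]
2. After x ≤ 18: [(10,42/11) (16,0) (17,3) (18,11) (18,267/14) (10,275/14)]
3. After y ≥ 2: [(10,42/11) (90/7,2) (50/3,2) (17,3) (18,11) (18,267/14) (10,275/14)]
4. After y ≤ 10: [(10,10) (10,42/11) (90/7,2) (50/3,2) (17,3) (143/8,10)]
5. Canonical ring: [(10,42/11) (90/7,2) (50/3,2) (17,3) (143/8,10) (10,10)]

Clipped polygon: [(10,42/11) (90/7,2) (50/3,2) (17,3) (143/8,10) (10,10)]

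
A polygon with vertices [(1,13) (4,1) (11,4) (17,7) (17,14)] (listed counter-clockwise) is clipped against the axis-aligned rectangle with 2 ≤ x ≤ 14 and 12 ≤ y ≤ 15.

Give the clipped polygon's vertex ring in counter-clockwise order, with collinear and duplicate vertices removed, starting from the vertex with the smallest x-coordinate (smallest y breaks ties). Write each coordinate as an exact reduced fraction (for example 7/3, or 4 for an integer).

1. After x ≥ 2: [(2,209/16) (2,9) (4,1) (11,4) (17,7) (17,14)]
2. After x ≤ 14: [(14,221/16) (2,209/16) (2,9) (4,1) (11,4) (14,11/2)]
3. After y ≥ 12: [(14,12) (14,221/16) (2,209/16) (2,12)]
4. After y ≤ 15: [(14,12) (14,221/16) (2,209/16) (2,12)]
5. Canonical ring: [(2,12) (14,12) (14,221/16) (2,209/16)]

Clipped polygon: [(2,12) (14,12) (14,221/16) (2,209/16)]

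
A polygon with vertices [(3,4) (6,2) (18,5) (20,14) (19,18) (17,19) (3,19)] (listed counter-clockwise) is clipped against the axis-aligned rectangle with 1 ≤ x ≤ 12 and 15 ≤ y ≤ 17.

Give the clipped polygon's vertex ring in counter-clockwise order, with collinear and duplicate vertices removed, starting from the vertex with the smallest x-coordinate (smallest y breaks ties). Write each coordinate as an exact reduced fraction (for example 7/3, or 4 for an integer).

Clipped polygon: [(3,15) (12,15) (12,17) (3,17)]

1. After x ≥ 1: [(3,4) (6,2) (18,5) (20,14) (19,18) (17,19) (3,19)]
2. After x ≤ 12: [(3,4) (6,2) (12,7/2) (12,19) (3,19)]
3. After y ≥ 15: [(3,15) (12,15) (12,19) (3,19)]
4. After y ≤ 17: [(3,17) (3,15) (12,15) (12,17)]
5. Canonical ring: [(3,15) (12,15) (12,17) (3,17)]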